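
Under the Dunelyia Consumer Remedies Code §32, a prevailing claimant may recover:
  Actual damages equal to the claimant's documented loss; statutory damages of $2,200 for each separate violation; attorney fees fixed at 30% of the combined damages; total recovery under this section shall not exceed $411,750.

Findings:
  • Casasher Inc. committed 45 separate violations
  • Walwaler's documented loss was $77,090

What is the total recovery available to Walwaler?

$228,917

Statutory damages: 45 × $2,200 = $99,000
Combined damages: $77,090 + $99,000 = $176,090
Attorney fees: 30% of $176,090 = $52,827
Total before cap: $176,090 + $52,827 = $228,917
Cap at $411,750: $228,917 is within the cap, no reduction.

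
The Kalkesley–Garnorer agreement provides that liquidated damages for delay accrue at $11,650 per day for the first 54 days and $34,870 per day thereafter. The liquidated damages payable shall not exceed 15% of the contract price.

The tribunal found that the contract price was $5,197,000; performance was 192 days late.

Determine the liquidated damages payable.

Liquidated damages: $779,550

First 54 days: 54 × $11,650 = $629,100
Remaining days: (192 − 54) × $34,870 = $4,812,060
Accrued per-day damages: $629,100 + $4,812,060 = $5,441,160
Cap: 15% of $5,197,000 = $779,550
Cap at $779,550: $5,441,160 exceeds the cap → $779,550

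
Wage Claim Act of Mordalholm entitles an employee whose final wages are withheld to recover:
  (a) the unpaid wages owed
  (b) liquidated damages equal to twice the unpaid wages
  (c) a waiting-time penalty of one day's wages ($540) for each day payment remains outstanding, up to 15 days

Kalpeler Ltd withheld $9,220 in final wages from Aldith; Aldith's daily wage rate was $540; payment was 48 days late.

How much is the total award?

Doubled: 2 × $9,220 = $18,440
Penalty days: min(48, 15) = 15
Waiting-time penalty: 15 × $540 = $8,100
Total award: $9,220 + $18,440 + $8,100 = $35,760

$35,760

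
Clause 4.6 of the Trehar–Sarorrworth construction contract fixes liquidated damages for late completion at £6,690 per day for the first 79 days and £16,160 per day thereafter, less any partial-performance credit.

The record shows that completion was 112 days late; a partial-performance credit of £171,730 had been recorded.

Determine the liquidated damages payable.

First 79 days: 79 × £6,690 = £528,510
Remaining days: (112 − 79) × £16,160 = £533,280
Accrued per-day damages: £528,510 + £533,280 = £1,061,790
Less partial-performance credit: £1,061,790 − £171,730 = £890,060

£890,060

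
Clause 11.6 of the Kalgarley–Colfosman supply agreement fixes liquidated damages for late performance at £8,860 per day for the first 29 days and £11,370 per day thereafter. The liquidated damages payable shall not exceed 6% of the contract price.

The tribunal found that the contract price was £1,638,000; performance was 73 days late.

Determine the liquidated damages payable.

First 29 days: 29 × £8,860 = £256,940
Remaining days: (73 − 29) × £11,370 = £500,280
Accrued per-day damages: £256,940 + £500,280 = £757,220
Cap: 6% of £1,638,000 = £98,280
Cap at £98,280: £757,220 exceeds the cap → £98,280

£98,280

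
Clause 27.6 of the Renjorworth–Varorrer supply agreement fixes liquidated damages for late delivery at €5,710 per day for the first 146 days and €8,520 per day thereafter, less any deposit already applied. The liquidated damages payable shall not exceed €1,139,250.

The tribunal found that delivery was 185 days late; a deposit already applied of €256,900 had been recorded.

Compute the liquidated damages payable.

First 146 days: 146 × €5,710 = €833,660
Remaining days: (185 − 146) × €8,520 = €332,280
Accrued per-day damages: €833,660 + €332,280 = €1,165,940
Less deposit already applied: €1,165,940 − €256,900 = €909,040
Cap at €1,139,250: €909,040 is within the cap, no reduction.

€909,040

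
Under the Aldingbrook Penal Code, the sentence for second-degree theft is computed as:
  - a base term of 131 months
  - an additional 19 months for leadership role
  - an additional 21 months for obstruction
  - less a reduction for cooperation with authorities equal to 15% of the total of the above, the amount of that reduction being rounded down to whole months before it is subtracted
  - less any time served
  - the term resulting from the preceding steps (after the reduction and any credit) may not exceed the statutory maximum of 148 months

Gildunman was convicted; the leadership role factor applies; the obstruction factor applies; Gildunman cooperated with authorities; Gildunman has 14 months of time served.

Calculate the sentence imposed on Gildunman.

Leadership role enhancement: +19 months
Obstruction enhancement: +21 months
Adjusted term: 131 months + 19 months + 21 months = 171 months
Cooperation with authorities reduction: 15% of 171 months = 25 months (rounded down)
After reduction: 171 − 25 = 146 months
Less time served: 146 months − 14 months = 132 months
Cap at 148 months: 132 months is within the cap, no reduction.

132 months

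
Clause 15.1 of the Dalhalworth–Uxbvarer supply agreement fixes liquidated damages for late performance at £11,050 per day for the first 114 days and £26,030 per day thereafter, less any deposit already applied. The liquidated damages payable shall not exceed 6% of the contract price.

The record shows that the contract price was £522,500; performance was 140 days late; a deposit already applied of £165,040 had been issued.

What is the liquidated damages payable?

£31,350

First 114 days: 114 × £11,050 = £1,259,700
Remaining days: (140 − 114) × £26,030 = £676,780
Accrued per-day damages: £1,259,700 + £676,780 = £1,936,480
Less deposit already applied: £1,936,480 − £165,040 = £1,771,440
Cap: 6% of £522,500 = £31,350
Cap at £31,350: £1,771,440 exceeds the cap → £31,350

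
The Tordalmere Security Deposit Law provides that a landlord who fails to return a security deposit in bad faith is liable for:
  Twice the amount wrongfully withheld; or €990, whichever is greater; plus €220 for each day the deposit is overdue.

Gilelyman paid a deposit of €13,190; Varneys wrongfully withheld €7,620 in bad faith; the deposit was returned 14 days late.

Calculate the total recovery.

€18,320

Doubled: 2 × €7,620 = €15,240
Minimum €990: €15,240 meets the minimum, no increase.
Late-return penalty: 14 × €220 = €3,080
Damages plus late penalty: €15,240 + €3,080 = €18,320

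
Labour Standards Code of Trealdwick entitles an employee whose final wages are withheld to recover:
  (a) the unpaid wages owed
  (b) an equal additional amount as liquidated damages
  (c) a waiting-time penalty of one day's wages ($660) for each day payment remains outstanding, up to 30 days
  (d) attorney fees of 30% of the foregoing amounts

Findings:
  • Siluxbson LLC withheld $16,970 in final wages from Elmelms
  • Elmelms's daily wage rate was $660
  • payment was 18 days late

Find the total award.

Liquidated damages (equal amount): $16,970
Penalty days: min(18, 30) = 18
Waiting-time penalty: 18 × $660 = $11,880
Subtotal: $16,970 + $16,970 + $11,880 = $45,820
Attorney fees: 30% of $45,820 = $13,746
Total award: $45,820 + $13,746 = $59,566

$59,566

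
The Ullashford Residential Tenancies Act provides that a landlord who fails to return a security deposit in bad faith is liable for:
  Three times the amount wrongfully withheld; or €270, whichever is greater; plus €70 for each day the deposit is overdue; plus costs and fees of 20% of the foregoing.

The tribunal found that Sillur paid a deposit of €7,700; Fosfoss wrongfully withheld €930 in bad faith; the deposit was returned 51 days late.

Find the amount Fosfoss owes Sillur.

€7,632

Trebled: 3 × €930 = €2,790
Minimum €270: €2,790 meets the minimum, no increase.
Late-return penalty: 51 × €70 = €3,570
Damages plus late penalty: €2,790 + €3,570 = €6,360
Costs and fees: 20% of €6,360 = €1,272
Total recovery: €6,360 + €1,272 = €7,632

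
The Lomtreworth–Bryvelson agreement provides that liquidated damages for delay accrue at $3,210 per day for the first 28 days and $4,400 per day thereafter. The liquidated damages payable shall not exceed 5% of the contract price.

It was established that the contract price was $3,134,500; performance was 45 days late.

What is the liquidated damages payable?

First 28 days: 28 × $3,210 = $89,880
Remaining days: (45 − 28) × $4,400 = $74,800
Accrued per-day damages: $89,880 + $74,800 = $164,680
Cap: 5% of $3,134,500 = $156,725
Cap at $156,725: $164,680 exceeds the cap → $156,725

$156,725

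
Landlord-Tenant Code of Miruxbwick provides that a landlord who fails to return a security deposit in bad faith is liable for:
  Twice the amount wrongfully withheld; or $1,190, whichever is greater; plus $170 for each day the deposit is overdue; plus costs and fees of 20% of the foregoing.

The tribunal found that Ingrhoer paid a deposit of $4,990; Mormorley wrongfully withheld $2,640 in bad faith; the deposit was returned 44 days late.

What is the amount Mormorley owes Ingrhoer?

$15,312

Doubled: 2 × $2,640 = $5,280
Minimum $1,190: $5,280 meets the minimum, no increase.
Late-return penalty: 44 × $170 = $7,480
Damages plus late penalty: $5,280 + $7,480 = $12,760
Costs and fees: 20% of $12,760 = $2,552
Total recovery: $12,760 + $2,552 = $15,312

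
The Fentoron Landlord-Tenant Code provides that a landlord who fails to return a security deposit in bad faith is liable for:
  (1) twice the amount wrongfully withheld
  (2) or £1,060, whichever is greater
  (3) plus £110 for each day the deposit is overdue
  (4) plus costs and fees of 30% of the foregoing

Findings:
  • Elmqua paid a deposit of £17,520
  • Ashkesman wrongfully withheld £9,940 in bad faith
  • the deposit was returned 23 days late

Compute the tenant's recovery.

Doubled: 2 × £9,940 = £19,880
Minimum £1,060: £19,880 meets the minimum, no increase.
Late-return penalty: 23 × £110 = £2,530
Damages plus late penalty: £19,880 + £2,530 = £22,410
Costs and fees: 30% of £22,410 = £6,723
Total recovery: £22,410 + £6,723 = £29,133

£29,133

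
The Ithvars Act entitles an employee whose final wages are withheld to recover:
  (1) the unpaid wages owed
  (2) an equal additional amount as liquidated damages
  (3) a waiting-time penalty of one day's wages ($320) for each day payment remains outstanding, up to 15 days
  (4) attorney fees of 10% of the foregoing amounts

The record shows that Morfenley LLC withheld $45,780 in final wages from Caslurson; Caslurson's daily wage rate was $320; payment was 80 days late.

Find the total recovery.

Liquidated damages (equal amount): $45,780
Penalty days: min(80, 15) = 15
Waiting-time penalty: 15 × $320 = $4,800
Subtotal: $45,780 + $45,780 + $4,800 = $96,360
Attorney fees: 10% of $96,360 = $9,636
Total award: $96,360 + $9,636 = $105,996

$105,996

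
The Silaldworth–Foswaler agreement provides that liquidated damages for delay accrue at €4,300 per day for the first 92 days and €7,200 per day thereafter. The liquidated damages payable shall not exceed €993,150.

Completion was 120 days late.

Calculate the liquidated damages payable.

First 92 days: 92 × €4,300 = €395,600
Remaining days: (120 − 92) × €7,200 = €201,600
Accrued per-day damages: €395,600 + €201,600 = €597,200
Cap at €993,150: €597,200 is within the cap, no reduction.

€597,200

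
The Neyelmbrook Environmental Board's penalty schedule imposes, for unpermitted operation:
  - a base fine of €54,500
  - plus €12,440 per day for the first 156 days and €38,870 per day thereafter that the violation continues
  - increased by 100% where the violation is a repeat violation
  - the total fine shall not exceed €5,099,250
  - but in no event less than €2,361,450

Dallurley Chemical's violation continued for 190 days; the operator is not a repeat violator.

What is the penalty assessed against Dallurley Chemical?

€3,316,720

First 156 days: 156 × €12,440 = €1,940,640
Remaining days: (190 − 156) × €38,870 = €1,321,580
Per-day component: €1,940,640 + €1,321,580 = €3,262,220
Base plus per-day: €54,500 + €3,262,220 = €3,316,720
The operator is not a repeat violator: no 100% increase.
Cap at €5,099,250: €3,316,720 is within the cap, no reduction.
Minimum €2,361,450: €3,316,720 meets the minimum, no increase.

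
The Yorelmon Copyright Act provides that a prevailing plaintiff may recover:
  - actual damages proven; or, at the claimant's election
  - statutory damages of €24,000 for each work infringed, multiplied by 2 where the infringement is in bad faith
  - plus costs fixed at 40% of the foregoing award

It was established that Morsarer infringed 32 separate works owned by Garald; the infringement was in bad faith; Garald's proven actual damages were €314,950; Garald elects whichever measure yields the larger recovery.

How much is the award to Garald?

Statutory damages: 32 × €24,000 = €768,000
Doubled: 2 × €768,000 = €1,536,000
Greater of actual damages (€314,950) or enhanced statutory damages (€1,536,000): €1,536,000
Costs: 40% of €1,536,000 = €614,400
Award plus costs: €1,536,000 + €614,400 = €2,150,400

€2,150,400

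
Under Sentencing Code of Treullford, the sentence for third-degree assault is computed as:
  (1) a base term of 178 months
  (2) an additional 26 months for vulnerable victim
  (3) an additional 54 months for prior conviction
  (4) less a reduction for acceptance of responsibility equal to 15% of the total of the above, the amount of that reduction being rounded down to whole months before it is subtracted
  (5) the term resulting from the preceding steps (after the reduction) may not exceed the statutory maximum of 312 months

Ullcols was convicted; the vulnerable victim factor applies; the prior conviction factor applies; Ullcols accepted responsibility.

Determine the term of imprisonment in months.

Vulnerable victim enhancement: +26 months
Prior conviction enhancement: +54 months
Adjusted term: 178 months + 26 months + 54 months = 258 months
Acceptance of responsibility reduction: 15% of 258 months = 38 months (rounded down)
After reduction: 258 − 38 = 220 months
Cap at 312 months: 220 months is within the cap, no reduction.

220 months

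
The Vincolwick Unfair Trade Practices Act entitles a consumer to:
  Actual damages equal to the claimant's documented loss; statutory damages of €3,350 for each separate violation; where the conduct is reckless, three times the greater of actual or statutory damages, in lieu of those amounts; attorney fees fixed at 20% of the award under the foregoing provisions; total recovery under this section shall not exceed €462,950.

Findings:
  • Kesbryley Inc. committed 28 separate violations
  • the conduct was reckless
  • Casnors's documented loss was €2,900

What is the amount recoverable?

Statutory damages: 28 × €3,350 = €93,800
Greater of actual damages (€2,900) or statutory damages (€93,800): €93,800
Trebled: 3 × €93,800 = €281,400
Attorney fees: 20% of €281,400 = €56,280
Total before cap: €281,400 + €56,280 = €337,680
Cap at €462,950: €337,680 is within the cap, no reduction.

Total recovery: €337,680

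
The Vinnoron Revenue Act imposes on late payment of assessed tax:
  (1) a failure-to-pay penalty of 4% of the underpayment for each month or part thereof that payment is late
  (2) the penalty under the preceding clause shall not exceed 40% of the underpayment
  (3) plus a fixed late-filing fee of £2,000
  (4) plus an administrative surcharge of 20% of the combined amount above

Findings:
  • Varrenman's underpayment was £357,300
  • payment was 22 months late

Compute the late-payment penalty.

£173,904

Accrued rate: 4% × 22 = 88%, capped at 40% → 40%
Failure-to-pay penalty: 40% of £357,300 = £142,920
Penalty before surcharge: £142,920 + £2,000 = £144,920
Administrative surcharge: 20% of £144,920 = £28,984
Total penalty: £144,920 + £28,984 = £173,904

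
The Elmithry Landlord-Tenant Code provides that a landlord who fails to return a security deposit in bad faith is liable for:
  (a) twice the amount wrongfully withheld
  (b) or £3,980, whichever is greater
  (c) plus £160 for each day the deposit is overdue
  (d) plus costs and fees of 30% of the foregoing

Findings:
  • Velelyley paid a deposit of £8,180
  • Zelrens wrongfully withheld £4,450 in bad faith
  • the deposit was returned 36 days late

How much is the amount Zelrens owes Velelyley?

Doubled: 2 × £4,450 = £8,900
Minimum £3,980: £8,900 meets the minimum, no increase.
Late-return penalty: 36 × £160 = £5,760
Damages plus late penalty: £8,900 + £5,760 = £14,660
Costs and fees: 30% of £14,660 = £4,398
Total recovery: £14,660 + £4,398 = £19,058

£19,058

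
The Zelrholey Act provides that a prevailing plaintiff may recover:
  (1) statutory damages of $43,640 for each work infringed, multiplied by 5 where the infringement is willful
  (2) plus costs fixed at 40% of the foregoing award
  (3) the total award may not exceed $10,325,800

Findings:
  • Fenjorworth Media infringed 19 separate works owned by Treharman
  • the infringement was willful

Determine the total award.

$5,804,120

Statutory damages: 19 × $43,640 = $829,160
Multiplied by 5: 5 × $829,160 = $4,145,800
Costs: 40% of $4,145,800 = $1,658,320
Award plus costs: $4,145,800 + $1,658,320 = $5,804,120
Cap at $10,325,800: $5,804,120 is within the cap, no reduction.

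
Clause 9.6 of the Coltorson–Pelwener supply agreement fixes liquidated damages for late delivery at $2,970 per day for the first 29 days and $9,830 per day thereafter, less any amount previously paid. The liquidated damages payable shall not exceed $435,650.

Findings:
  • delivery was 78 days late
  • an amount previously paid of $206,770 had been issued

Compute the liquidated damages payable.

First 29 days: 29 × $2,970 = $86,130
Remaining days: (78 − 29) × $9,830 = $481,670
Accrued per-day damages: $86,130 + $481,670 = $567,800
Less amount previously paid: $567,800 − $206,770 = $361,030
Cap at $435,650: $361,030 is within the cap, no reduction.

$361,030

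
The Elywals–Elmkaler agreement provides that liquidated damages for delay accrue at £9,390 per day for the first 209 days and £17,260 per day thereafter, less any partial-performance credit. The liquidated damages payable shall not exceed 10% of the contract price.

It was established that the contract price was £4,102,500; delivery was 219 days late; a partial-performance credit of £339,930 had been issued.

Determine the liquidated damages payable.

£410,250

First 209 days: 209 × £9,390 = £1,962,510
Remaining days: (219 − 209) × £17,260 = £172,600
Accrued per-day damages: £1,962,510 + £172,600 = £2,135,110
Less partial-performance credit: £2,135,110 − £339,930 = £1,795,180
Cap: 10% of £4,102,500 = £410,250
Cap at £410,250: £1,795,180 exceeds the cap → £410,250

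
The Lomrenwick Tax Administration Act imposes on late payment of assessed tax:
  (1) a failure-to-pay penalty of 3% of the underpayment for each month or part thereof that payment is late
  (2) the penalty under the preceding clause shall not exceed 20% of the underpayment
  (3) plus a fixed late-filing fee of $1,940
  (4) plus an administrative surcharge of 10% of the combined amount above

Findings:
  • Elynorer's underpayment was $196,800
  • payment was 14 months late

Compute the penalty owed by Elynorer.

$45,430

Accrued rate: 3% × 14 = 42%, capped at 20% → 20%
Failure-to-pay penalty: 20% of $196,800 = $39,360
Penalty before surcharge: $39,360 + $1,940 = $41,300
Administrative surcharge: 10% of $41,300 = $4,130
Total penalty: $41,300 + $4,130 = $45,430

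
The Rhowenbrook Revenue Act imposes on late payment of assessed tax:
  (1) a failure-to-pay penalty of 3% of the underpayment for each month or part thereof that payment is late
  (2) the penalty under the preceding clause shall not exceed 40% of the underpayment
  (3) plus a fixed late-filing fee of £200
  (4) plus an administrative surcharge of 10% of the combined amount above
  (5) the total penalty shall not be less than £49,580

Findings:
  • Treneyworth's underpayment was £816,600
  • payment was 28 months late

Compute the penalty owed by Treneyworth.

Accrued rate: 3% × 28 = 84%, capped at 40% → 40%
Failure-to-pay penalty: 40% of £816,600 = £326,640
Penalty before surcharge: £326,640 + £200 = £326,840
Administrative surcharge: 10% of £326,840 = £32,684
Total penalty: £326,840 + £32,684 = £359,524
Minimum £49,580: £359,524 meets the minimum, no increase.

£359,524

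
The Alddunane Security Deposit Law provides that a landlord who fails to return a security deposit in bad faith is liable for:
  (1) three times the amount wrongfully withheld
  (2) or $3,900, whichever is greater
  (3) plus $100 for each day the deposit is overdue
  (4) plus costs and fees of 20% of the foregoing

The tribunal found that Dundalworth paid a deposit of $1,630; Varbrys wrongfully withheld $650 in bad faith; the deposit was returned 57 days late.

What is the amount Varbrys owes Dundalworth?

$11,520

Trebled: 3 × $650 = $1,950
Minimum $3,900: $1,950 is below the minimum → $3,900
Late-return penalty: 57 × $100 = $5,700
Damages plus late penalty: $3,900 + $5,700 = $9,600
Costs and fees: 20% of $9,600 = $1,920
Total recovery: $9,600 + $1,920 = $11,520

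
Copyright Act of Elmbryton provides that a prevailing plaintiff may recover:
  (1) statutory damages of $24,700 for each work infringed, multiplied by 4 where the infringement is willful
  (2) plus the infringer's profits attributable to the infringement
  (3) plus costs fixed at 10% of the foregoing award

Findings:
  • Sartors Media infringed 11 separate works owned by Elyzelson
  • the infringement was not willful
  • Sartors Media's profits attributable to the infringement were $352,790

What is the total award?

Statutory damages: 11 × $24,700 = $271,700
Infringement not willful: no ×4 enhancement.
Combined award: $271,700 + $352,790 = $624,490
Costs: 10% of $624,490 = $62,449
Award plus costs: $624,490 + $62,449 = $686,939

$686,939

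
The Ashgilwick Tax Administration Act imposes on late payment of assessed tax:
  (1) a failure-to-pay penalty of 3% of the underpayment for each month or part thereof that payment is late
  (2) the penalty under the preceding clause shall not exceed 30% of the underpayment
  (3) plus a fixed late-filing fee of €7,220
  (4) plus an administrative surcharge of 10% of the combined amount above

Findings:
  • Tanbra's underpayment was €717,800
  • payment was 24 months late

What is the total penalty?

€244,816

Accrued rate: 3% × 24 = 72%, capped at 30% → 30%
Failure-to-pay penalty: 30% of €717,800 = €215,340
Penalty before surcharge: €215,340 + €7,220 = €222,560
Administrative surcharge: 10% of €222,560 = €22,256
Total penalty: €222,560 + €22,256 = €244,816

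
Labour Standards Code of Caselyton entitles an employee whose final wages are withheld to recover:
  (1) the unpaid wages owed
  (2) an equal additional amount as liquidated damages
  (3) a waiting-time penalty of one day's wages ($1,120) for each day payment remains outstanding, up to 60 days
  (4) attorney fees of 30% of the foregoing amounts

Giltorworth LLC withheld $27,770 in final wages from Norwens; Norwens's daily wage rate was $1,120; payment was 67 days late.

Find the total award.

Liquidated damages (equal amount): $27,770
Penalty days: min(67, 60) = 60
Waiting-time penalty: 60 × $1,120 = $67,200
Subtotal: $27,770 + $27,770 + $67,200 = $122,740
Attorney fees: 30% of $122,740 = $36,822
Total award: $122,740 + $36,822 = $159,562

$159,562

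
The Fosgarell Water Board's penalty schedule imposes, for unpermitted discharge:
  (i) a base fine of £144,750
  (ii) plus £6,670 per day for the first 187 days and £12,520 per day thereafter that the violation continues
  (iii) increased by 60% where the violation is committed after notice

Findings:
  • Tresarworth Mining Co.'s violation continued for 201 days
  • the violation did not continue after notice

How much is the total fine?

£1,567,320

First 187 days: 187 × £6,670 = £1,247,290
Remaining days: (201 − 187) × £12,520 = £175,280
Per-day component: £1,247,290 + £175,280 = £1,422,570
Base plus per-day: £144,750 + £1,422,570 = £1,567,320
The violation did not continue after notice: no 60% increase.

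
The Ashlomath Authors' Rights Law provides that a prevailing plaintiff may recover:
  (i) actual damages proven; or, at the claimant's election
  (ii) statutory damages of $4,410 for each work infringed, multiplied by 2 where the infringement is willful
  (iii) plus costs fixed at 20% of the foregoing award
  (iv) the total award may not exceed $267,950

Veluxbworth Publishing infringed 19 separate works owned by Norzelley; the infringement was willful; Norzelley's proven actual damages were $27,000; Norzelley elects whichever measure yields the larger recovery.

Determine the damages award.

$201,096

Statutory damages: 19 × $4,410 = $83,790
Doubled: 2 × $83,790 = $167,580
Greater of actual damages ($27,000) or enhanced statutory damages ($167,580): $167,580
Costs: 20% of $167,580 = $33,516
Award plus costs: $167,580 + $33,516 = $201,096
Cap at $267,950: $201,096 is within the cap, no reduction.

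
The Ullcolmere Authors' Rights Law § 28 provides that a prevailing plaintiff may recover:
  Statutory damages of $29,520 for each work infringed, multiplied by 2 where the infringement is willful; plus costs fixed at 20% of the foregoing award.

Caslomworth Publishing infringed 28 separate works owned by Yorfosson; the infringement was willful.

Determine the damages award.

Statutory damages: 28 × $29,520 = $826,560
Doubled: 2 × $826,560 = $1,653,120
Costs: 20% of $1,653,120 = $330,624
Award plus costs: $1,653,120 + $330,624 = $1,983,744

$1,983,744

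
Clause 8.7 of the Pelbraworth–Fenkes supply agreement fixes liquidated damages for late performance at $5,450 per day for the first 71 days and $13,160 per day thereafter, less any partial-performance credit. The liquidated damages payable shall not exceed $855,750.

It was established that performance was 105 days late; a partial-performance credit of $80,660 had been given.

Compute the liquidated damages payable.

$753,730

First 71 days: 71 × $5,450 = $386,950
Remaining days: (105 − 71) × $13,160 = $447,440
Accrued per-day damages: $386,950 + $447,440 = $834,390
Less partial-performance credit: $834,390 − $80,660 = $753,730
Cap at $855,750: $753,730 is within the cap, no reduction.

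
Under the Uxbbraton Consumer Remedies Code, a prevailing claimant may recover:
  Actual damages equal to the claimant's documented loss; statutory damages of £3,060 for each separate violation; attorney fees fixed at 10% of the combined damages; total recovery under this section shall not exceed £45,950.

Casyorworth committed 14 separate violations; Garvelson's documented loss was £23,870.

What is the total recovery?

£45,950

Statutory damages: 14 × £3,060 = £42,840
Combined damages: £23,870 + £42,840 = £66,710
Attorney fees: 10% of £66,710 = £6,671
Total before cap: £66,710 + £6,671 = £73,381
Cap at £45,950: £73,381 exceeds the cap → £45,950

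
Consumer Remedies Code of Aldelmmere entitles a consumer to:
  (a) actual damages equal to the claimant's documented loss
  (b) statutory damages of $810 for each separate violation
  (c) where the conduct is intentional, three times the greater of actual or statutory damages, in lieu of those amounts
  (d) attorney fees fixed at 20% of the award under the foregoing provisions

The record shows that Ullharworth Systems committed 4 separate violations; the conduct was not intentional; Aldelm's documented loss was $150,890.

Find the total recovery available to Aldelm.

Total recovery: $184,956

Statutory damages: 4 × $810 = $3,240
Conduct not intentional: the in-lieu enhancement does not apply.
Actual plus statutory damages: $150,890 + $3,240 = $154,130
Attorney fees: 20% of $154,130 = $30,826
Total recovery: $154,130 + $30,826 = $184,956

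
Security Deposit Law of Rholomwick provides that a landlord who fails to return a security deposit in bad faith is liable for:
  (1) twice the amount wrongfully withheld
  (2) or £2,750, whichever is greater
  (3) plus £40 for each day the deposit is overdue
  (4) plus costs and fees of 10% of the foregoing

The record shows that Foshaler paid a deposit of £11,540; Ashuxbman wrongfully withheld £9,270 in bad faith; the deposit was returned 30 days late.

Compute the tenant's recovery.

£21,714

Doubled: 2 × £9,270 = £18,540
Minimum £2,750: £18,540 meets the minimum, no increase.
Late-return penalty: 30 × £40 = £1,200
Damages plus late penalty: £18,540 + £1,200 = £19,740
Costs and fees: 10% of £19,740 = £1,974
Total recovery: £19,740 + £1,974 = £21,714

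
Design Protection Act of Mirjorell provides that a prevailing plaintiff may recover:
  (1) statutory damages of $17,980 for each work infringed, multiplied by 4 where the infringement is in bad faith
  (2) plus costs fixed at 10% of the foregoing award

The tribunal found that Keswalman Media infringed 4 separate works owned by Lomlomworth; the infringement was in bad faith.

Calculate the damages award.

Statutory damages: 4 × $17,980 = $71,920
Multiplied by 4: 4 × $71,920 = $287,680
Costs: 10% of $287,680 = $28,768
Award plus costs: $287,680 + $28,768 = $316,448

$316,448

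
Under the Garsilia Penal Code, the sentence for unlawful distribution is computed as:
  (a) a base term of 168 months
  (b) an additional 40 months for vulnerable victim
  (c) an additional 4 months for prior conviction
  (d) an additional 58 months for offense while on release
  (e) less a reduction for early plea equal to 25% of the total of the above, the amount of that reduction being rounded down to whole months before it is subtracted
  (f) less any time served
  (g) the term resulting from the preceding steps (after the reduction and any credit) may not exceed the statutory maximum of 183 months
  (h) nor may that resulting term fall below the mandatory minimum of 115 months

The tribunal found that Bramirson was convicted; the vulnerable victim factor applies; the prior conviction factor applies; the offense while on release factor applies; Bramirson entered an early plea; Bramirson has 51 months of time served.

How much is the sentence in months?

Vulnerable victim enhancement: +40 months
Prior conviction enhancement: +4 months
Offense while on release enhancement: +58 months
Adjusted term: 168 months + 40 months + 4 months + 58 months = 270 months
Early plea reduction: 25% of 270 months = 67 months (rounded down)
After reduction: 270 − 67 = 203 months
Less time served: 203 months − 51 months = 152 months
Cap at 183 months: 152 months is within the cap, no reduction.
Minimum 115 months: 152 months meets the minimum, no increase.

152 months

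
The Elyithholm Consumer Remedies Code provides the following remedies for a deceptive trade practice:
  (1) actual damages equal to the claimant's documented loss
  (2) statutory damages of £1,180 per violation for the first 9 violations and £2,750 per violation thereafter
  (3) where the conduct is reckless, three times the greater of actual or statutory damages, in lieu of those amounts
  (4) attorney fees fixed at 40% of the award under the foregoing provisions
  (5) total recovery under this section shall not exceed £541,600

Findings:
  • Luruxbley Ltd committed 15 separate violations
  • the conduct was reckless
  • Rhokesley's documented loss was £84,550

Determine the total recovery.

First 9 violations: 9 × £1,180 = £10,620
Remaining violations: (15 − 9) × £2,750 = £16,500
Statutory damages: £10,620 + £16,500 = £27,120
Greater of actual damages (£84,550) or statutory damages (£27,120): £84,550
Trebled: 3 × £84,550 = £253,650
Attorney fees: 40% of £253,650 = £101,460
Total before cap: £253,650 + £101,460 = £355,110
Cap at £541,600: £355,110 is within the cap, no reduction.

£355,110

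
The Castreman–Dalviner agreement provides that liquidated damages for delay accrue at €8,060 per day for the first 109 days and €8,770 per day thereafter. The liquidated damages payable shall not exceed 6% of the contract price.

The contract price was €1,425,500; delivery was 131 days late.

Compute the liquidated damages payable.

First 109 days: 109 × €8,060 = €878,540
Remaining days: (131 − 109) × €8,770 = €192,940
Accrued per-day damages: €878,540 + €192,940 = €1,071,480
Cap: 6% of €1,425,500 = €85,530
Cap at €85,530: €1,071,480 exceeds the cap → €85,530

€85,530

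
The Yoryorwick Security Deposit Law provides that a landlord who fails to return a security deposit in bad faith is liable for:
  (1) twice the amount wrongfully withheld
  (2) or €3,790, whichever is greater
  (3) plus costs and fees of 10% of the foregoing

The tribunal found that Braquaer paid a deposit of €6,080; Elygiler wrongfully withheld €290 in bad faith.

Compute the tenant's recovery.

Doubled: 2 × €290 = €580
Minimum €3,790: €580 is below the minimum → €3,790
Costs and fees: 10% of €3,790 = €379
Total recovery: €3,790 + €379 = €4,169

€4,169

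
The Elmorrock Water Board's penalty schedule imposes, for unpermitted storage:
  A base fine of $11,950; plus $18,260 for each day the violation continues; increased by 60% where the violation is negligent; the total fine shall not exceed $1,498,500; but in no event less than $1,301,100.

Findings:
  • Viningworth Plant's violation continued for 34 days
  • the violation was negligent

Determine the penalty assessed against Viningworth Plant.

$1,301,100

Per-day component: 34 × $18,260 = $620,840
Base plus per-day: $11,950 + $620,840 = $632,790
Enhancement: 60% of $632,790 = $379,674
Enhanced fine: $632,790 + $379,674 = $1,012,464
Cap at $1,498,500: $1,012,464 is within the cap, no reduction.
Minimum $1,301,100: $1,012,464 is below the minimum → $1,301,100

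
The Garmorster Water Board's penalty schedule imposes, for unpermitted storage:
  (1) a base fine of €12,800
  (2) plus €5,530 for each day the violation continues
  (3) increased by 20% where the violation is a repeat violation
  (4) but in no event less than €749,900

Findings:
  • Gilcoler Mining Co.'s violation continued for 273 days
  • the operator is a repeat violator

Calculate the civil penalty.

Per-day component: 273 × €5,530 = €1,509,690
Base plus per-day: €12,800 + €1,509,690 = €1,522,490
Enhancement: 20% of €1,522,490 = €304,498
Enhanced fine: €1,522,490 + €304,498 = €1,826,988
Minimum €749,900: €1,826,988 meets the minimum, no increase.

€1,826,988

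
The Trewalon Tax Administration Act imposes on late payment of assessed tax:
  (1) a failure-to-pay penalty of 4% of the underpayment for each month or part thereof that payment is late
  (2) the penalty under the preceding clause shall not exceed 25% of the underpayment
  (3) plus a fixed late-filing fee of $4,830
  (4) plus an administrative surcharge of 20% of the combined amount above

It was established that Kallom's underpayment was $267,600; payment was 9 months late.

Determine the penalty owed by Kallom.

Accrued rate: 4% × 9 = 36%, capped at 25% → 25%
Failure-to-pay penalty: 25% of $267,600 = $66,900
Penalty before surcharge: $66,900 + $4,830 = $71,730
Administrative surcharge: 20% of $71,730 = $14,346
Total penalty: $71,730 + $14,346 = $86,076

$86,076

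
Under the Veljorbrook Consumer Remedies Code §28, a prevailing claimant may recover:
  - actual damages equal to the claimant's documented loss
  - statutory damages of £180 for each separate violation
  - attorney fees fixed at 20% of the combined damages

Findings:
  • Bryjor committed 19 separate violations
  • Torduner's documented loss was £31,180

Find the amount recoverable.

Statutory damages: 19 × £180 = £3,420
Combined damages: £31,180 + £3,420 = £34,600
Attorney fees: 20% of £34,600 = £6,920
Total recovery: £34,600 + £6,920 = £41,520

£41,520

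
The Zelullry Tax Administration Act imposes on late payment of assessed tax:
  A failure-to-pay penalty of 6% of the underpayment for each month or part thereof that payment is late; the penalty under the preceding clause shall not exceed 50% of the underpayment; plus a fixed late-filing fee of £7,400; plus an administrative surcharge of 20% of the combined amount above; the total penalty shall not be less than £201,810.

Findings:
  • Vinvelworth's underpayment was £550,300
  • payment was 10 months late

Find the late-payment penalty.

£339,060

Accrued rate: 6% × 10 = 60%, capped at 50% → 50%
Failure-to-pay penalty: 50% of £550,300 = £275,150
Penalty before surcharge: £275,150 + £7,400 = £282,550
Administrative surcharge: 20% of £282,550 = £56,510
Total penalty: £282,550 + £56,510 = £339,060
Minimum £201,810: £339,060 meets the minimum, no increase.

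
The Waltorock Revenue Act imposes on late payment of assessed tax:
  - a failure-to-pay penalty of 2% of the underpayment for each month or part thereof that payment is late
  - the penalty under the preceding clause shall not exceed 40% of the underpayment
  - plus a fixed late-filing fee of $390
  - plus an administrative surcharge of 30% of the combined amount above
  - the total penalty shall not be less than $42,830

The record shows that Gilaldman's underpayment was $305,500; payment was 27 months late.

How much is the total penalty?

$159,367

Accrued rate: 2% × 27 = 54%, capped at 40% → 40%
Failure-to-pay penalty: 40% of $305,500 = $122,200
Penalty before surcharge: $122,200 + $390 = $122,590
Administrative surcharge: 30% of $122,590 = $36,777
Total penalty: $122,590 + $36,777 = $159,367
Minimum $42,830: $159,367 meets the minimum, no increase.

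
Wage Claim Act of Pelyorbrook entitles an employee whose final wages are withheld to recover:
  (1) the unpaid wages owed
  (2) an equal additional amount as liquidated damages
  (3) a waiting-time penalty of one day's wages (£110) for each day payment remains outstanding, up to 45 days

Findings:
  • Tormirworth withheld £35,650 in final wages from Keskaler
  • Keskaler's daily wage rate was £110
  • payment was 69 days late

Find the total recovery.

Liquidated damages (equal amount): £35,650
Penalty days: min(69, 45) = 45
Waiting-time penalty: 45 × £110 = £4,950
Total award: £35,650 + £35,650 + £4,950 = £76,250

£76,250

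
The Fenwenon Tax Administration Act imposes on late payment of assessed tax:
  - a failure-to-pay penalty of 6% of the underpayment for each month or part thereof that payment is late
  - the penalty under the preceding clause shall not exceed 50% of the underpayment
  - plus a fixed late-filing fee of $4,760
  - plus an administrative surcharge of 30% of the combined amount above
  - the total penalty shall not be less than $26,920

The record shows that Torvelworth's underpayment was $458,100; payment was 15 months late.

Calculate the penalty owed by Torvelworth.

$303,953

Accrued rate: 6% × 15 = 90%, capped at 50% → 50%
Failure-to-pay penalty: 50% of $458,100 = $229,050
Penalty before surcharge: $229,050 + $4,760 = $233,810
Administrative surcharge: 30% of $233,810 = $70,143
Total penalty: $233,810 + $70,143 = $303,953
Minimum $26,920: $303,953 meets the minimum, no increase.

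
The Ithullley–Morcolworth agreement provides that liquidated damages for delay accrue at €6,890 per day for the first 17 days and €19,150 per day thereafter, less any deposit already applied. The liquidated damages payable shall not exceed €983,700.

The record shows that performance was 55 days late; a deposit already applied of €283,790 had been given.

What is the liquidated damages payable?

First 17 days: 17 × €6,890 = €117,130
Remaining days: (55 − 17) × €19,150 = €727,700
Accrued per-day damages: €117,130 + €727,700 = €844,830
Less deposit already applied: €844,830 − €283,790 = €561,040
Cap at €983,700: €561,040 is within the cap, no reduction.

€561,040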